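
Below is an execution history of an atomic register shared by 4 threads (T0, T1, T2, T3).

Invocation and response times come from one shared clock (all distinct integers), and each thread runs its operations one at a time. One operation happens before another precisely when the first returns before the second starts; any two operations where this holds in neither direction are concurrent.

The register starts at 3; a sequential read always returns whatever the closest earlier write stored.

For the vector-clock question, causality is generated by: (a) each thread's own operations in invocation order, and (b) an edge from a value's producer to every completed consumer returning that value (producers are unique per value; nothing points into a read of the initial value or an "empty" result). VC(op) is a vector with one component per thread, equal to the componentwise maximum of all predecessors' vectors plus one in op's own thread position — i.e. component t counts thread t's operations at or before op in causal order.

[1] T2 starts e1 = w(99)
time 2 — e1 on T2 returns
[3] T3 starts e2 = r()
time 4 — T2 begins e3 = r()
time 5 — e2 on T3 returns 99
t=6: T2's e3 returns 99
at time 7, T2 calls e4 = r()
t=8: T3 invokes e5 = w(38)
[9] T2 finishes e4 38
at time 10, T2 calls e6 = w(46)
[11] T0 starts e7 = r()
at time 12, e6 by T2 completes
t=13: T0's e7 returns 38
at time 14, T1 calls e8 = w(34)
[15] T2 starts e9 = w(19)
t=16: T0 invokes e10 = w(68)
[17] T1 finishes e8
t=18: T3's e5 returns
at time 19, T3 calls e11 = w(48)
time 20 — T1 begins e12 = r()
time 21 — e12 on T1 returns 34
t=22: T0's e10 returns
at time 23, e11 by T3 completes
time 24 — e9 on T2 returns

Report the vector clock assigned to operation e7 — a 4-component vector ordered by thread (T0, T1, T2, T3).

root op e1, invoked 1: fresh clock plus T2's own tick → (0, 0, 1, 0)
root op e8, invoked 14: fresh clock plus T1's own tick → (0, 1, 0, 0)
e2, invoked 3, takes VC(e1)=(0, 0, 1, 0) under max, adds 1 for T3 → (0, 0, 1, 1)
e3, invoked 4, takes VC(e1)=(0, 0, 1, 0) under max, adds 1 for T2 → (0, 0, 2, 0)
e12, invoked 20, takes VC(e8)=(0, 1, 0, 0) under max, adds 1 for T1 → (0, 2, 0, 0)
e5, invoked 8, takes VC(e2)=(0, 0, 1, 1) under max, adds 1 for T3 → (0, 0, 1, 2)
e11, invoked 19, takes VC(e5)=(0, 0, 1, 2) under max, adds 1 for T3 → (0, 0, 1, 3)
e7, invoked 11, takes VC(e5)=(0, 0, 1, 2) under max, adds 1 for T0 → (1, 0, 1, 2)
e4, invoked 7, takes VC(e3)=(0, 0, 2, 0), VC(e5)=(0, 0, 1, 2) under max, adds 1 for T2 → (0, 0, 3, 2)
e10, invoked 16, takes VC(e7)=(1, 0, 1, 2) under max, adds 1 for T0 → (2, 0, 1, 2)
e6, invoked 10, takes VC(e4)=(0, 0, 3, 2) under max, adds 1 for T2 → (0, 0, 4, 2)
e9, invoked 15, takes VC(e6)=(0, 0, 4, 2) under max, adds 1 for T2 → (0, 0, 5, 2)
target: VC(e7) = (1, 0, 1, 2)

(1, 0, 1, 2)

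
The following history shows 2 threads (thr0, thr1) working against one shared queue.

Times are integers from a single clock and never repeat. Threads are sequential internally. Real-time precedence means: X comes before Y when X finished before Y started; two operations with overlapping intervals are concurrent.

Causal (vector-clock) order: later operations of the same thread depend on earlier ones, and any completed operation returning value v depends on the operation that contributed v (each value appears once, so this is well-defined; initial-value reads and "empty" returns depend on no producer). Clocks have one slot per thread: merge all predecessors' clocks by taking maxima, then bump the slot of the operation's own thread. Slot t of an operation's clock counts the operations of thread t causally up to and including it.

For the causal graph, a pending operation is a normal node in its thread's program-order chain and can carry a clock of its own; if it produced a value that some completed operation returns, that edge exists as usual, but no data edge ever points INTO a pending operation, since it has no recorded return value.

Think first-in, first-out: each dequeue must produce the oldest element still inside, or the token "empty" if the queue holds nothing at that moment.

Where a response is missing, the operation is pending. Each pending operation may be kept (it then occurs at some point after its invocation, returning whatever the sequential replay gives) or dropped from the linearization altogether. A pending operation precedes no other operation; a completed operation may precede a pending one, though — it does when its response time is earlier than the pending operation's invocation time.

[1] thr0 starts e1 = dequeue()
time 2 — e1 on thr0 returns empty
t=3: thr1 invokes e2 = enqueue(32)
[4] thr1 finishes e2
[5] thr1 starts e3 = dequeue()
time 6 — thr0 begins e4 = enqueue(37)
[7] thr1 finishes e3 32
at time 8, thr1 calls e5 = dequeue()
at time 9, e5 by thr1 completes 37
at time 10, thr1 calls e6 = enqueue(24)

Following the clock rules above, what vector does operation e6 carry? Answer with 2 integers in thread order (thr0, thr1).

(2, 4)

invoked at 3, e2 has no predecessors; its own thr1 bump gives (0, 1)
invoked at 1, e1 has no predecessors; its own thr0 bump gives (1, 0)
VC(e3, invoked at 5): max of VC(e2)=(0, 1), then +1 on thread thr1 → (0, 2)
VC(e4, invoked at 6): max of VC(e1)=(1, 0), then +1 on thread thr0 → (2, 0)
VC(e5, invoked at 8): max of VC(e3)=(0, 2), VC(e4)=(2, 0), then +1 on thread thr1 → (2, 3)
VC(e6, invoked at 10): max of VC(e5)=(2, 3), then +1 on thread thr1 → (2, 4)
target: VC(e6) = (2, 4)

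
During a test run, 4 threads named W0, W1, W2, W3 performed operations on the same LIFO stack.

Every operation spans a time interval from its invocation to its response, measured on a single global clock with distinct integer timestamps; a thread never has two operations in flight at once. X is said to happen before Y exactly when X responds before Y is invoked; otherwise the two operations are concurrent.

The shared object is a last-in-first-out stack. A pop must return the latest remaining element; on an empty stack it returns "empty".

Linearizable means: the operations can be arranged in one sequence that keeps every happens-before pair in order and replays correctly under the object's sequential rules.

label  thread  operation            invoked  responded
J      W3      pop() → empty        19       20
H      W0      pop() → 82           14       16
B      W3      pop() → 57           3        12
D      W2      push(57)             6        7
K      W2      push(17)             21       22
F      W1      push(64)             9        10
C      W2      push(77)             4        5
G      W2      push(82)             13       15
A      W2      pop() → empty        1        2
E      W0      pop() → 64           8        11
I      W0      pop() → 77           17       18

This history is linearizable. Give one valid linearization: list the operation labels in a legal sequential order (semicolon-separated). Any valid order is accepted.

after step 1 (A pop() → empty): stack <>
after step 2 (C push(77)): stack <77>
after step 3 (D push(57)): stack <77,57>
after step 4 (B pop() → 57): stack <77>
after step 5 (F push(64)): stack <77,64>
after step 6 (E pop() → 64): stack <77>
after step 7 (G push(82)): stack <77,82>
after step 8 (H pop() → 82): stack <77>
after step 9 (I pop() → 77): stack <>
after step 10 (J pop() → empty): stack <>
after step 11 (K push(17)): stack <17>

A; C; D; B; F; E; G; H; I; J; K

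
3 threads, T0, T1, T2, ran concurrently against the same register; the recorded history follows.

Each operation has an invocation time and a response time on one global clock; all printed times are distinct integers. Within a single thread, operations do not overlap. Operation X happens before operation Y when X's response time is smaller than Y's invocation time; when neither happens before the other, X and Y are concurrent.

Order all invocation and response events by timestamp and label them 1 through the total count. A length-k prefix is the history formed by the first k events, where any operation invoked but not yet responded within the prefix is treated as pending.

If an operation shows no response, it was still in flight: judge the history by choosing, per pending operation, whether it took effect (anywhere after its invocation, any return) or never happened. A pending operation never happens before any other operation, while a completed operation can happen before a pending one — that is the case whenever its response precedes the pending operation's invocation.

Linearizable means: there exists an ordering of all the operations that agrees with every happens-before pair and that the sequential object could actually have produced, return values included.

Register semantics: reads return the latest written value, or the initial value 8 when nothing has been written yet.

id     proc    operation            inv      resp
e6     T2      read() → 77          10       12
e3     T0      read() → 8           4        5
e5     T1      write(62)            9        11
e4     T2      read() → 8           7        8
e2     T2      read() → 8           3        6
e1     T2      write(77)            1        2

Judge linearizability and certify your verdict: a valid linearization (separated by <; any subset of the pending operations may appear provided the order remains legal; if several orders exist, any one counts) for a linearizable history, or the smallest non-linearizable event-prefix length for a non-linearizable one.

the violation lands at event 5, e3's response at time 5: events 1..4 linearize, events 1..5 do not
exhaustive check: the 2 completed register ops admit one real-time order; illegal
no completion choice of the 1 pending operation (e2) rescues it — every subset was tried
take e1, e3 (pending dropped): step 2 already fails, because e3 read() → 8 cannot occur there

not linearizable — minimal violating prefix: 5 events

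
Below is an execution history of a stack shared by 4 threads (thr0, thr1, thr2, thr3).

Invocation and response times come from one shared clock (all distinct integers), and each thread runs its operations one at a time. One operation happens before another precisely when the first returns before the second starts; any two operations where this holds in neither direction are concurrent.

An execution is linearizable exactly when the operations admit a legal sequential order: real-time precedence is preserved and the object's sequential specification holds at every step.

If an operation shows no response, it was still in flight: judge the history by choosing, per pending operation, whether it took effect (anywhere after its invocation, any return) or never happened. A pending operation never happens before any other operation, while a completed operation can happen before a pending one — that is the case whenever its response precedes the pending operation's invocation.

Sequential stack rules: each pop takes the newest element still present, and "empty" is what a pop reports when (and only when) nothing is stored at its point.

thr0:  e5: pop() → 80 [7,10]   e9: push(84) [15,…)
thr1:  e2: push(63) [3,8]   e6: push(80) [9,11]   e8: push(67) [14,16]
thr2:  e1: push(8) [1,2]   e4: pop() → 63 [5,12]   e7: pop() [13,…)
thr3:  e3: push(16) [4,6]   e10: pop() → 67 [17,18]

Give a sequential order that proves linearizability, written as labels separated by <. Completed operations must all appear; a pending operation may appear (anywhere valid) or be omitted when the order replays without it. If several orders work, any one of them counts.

e1 < e2 < e4 < e3 < e6 < e5 < e7 < e8 < e10

step 1: e1 push(8) — stack <8>
step 2: e2 push(63) — stack <8,63>
step 3: e4 pop() → 63 — stack <8>
step 4: e3 push(16) — stack <8,16>
step 5: e6 push(80) — stack <8,16,80>
step 6: e5 pop() → 80 — stack <8,16>
step 7: e7 pop() (pending, included) — stack <8>
step 8: e8 push(67) — stack <8,67>
step 9: e10 pop() → 67 — stack <8>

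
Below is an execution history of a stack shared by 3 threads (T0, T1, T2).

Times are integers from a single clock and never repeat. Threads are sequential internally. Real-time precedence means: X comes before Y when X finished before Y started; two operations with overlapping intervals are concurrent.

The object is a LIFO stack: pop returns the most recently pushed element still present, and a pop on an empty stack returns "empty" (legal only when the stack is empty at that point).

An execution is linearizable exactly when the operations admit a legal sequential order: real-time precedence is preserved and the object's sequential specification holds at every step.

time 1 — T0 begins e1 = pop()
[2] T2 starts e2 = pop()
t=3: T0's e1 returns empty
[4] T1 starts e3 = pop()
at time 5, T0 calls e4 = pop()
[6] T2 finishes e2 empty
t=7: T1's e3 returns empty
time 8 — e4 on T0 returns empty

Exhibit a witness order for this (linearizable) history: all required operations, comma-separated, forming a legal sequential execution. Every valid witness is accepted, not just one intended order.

step 1: e1 pop() → empty — stack <>
step 2: e2 pop() → empty — stack <>
step 3: e3 pop() → empty — stack <>
step 4: e4 pop() → empty — stack <>

e1, e2, e3, e4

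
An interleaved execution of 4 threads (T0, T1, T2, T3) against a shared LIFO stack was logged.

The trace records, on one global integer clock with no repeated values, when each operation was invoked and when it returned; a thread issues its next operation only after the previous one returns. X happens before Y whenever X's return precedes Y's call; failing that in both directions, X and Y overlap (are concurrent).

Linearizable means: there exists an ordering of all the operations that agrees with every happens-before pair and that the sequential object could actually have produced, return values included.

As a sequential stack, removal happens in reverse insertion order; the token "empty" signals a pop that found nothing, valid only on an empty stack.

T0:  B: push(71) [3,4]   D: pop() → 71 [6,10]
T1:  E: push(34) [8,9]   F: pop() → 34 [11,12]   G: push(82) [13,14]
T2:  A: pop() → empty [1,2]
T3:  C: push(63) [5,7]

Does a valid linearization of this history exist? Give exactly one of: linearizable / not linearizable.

linearizable

witness order: A, B, D, C, E, F, G
1. A pop() → empty, leaving stack <>
2. B push(71), leaving stack <71>
3. D pop() → 71, leaving stack <>
4. C push(63), leaving stack <63>
5. E push(34), leaving stack <63,34>
6. F pop() → 34, leaving stack <63>
7. G push(82), leaving stack <63,82>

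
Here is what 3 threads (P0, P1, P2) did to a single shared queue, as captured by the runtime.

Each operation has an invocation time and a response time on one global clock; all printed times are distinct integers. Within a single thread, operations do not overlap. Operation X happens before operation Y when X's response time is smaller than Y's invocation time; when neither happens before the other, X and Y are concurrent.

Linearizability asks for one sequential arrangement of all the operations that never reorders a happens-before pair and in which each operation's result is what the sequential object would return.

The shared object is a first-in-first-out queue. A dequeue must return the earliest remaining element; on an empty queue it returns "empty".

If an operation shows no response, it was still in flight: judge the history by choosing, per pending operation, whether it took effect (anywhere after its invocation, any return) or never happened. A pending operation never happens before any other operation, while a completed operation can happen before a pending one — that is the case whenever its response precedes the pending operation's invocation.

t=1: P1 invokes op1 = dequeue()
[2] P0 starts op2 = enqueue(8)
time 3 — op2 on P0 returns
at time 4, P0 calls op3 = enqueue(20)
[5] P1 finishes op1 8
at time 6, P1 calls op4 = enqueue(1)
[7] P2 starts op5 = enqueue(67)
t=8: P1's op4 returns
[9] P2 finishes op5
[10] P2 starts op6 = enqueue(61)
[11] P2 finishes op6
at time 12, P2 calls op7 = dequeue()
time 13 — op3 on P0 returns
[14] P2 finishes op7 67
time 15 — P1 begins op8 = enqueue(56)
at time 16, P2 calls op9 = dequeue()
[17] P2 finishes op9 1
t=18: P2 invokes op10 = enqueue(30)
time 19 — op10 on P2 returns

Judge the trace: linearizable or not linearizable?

witness order: op2, op1, op5, op4, op3, op6, op7, op8, op9, op10
1. op2 enqueue(8), leaving queue <8>
2. op1 dequeue() → 8, leaving queue <>
3. op5 enqueue(67), leaving queue <67>
4. op4 enqueue(1), leaving queue <67,1>
5. op3 enqueue(20), leaving queue <67,1,20>
6. op6 enqueue(61), leaving queue <67,1,20,61>
7. op7 dequeue() → 67, leaving queue <1,20,61>
8. op8 enqueue(56) (pending, included), leaving queue <1,20,61,56>
9. op9 dequeue() → 1, leaving queue <20,61,56>
10. op10 enqueue(30), leaving queue <20,61,56,30>

linearizable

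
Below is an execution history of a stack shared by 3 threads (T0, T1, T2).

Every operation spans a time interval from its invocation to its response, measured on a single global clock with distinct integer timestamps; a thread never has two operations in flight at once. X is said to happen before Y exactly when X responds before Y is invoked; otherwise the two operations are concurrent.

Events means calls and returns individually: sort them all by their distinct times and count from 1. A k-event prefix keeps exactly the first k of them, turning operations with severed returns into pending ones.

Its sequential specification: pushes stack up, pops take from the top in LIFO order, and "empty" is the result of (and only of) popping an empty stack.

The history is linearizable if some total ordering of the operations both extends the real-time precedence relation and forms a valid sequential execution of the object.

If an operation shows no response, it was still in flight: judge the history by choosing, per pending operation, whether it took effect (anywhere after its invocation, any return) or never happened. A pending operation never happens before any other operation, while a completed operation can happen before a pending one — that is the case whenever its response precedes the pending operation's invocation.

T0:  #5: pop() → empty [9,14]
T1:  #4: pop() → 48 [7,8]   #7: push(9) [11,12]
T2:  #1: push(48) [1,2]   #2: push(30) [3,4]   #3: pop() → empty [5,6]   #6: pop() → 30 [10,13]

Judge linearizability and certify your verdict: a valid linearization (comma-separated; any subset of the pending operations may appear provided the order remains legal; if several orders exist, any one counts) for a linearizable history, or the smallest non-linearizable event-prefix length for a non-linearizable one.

not linearizable — minimal violating prefix: 6 events

the violation lands at event 6, #3's response at time 6: events 1..5 linearize, events 1..6 do not
the sole real-time-consistent order of 3 completed operations fails the stack replay
one such order, #1, #2, #3, breaks at step 3 where #3 pop() → empty is illegal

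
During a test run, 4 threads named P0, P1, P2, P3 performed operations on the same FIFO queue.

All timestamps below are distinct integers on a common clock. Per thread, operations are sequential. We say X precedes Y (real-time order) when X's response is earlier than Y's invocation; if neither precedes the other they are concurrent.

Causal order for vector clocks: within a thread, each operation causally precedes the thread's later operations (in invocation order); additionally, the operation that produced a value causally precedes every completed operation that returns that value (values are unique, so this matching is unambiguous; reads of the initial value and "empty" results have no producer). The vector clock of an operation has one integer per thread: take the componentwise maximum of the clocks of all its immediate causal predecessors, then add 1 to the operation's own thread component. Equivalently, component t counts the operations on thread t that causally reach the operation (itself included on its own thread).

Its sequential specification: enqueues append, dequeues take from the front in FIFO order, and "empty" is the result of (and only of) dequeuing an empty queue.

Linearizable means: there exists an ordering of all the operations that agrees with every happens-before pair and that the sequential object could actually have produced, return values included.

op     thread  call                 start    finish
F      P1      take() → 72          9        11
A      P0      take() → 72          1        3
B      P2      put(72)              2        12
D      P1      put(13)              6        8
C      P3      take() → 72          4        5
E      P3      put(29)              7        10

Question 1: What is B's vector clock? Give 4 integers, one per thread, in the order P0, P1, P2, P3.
(0, 0, 1, 0)

no predecessors for B (invoked 2): P2 increments from zero → (0, 0, 1, 0)
no predecessors for D (invoked 6): P1 increments from zero → (0, 1, 0, 0)
from VC(B)=(0, 0, 1, 0), C (invoked 4) maxes components and bumps P3 → (0, 0, 1, 1)
from VC(B)=(0, 0, 1, 0), A (invoked 1) maxes components and bumps P0 → (1, 0, 1, 0)
from VC(C)=(0, 0, 1, 1), E (invoked 7) maxes components and bumps P3 → (0, 0, 1, 2)
from VC(B)=(0, 0, 1, 0), VC(D)=(0, 1, 0, 0), F (invoked 9) maxes components and bumps P1 → (0, 2, 1, 0)
target: VC(B) = (0, 0, 1, 0)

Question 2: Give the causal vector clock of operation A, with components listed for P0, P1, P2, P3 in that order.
(1, 0, 1, 0)

invoked at 2, B has no predecessors; its own P2 bump gives (0, 0, 1, 0)
invoked at 6, D has no predecessors; its own P1 bump gives (0, 1, 0, 0)
VC(C, invoked at 4): max of VC(B)=(0, 0, 1, 0), then +1 on thread P3 → (0, 0, 1, 1)
VC(A, invoked at 1): max of VC(B)=(0, 0, 1, 0), then +1 on thread P0 → (1, 0, 1, 0)
VC(E, invoked at 7): max of VC(C)=(0, 0, 1, 1), then +1 on thread P3 → (0, 0, 1, 2)
VC(F, invoked at 9): max of VC(B)=(0, 0, 1, 0), VC(D)=(0, 1, 0, 0), then +1 on thread P1 → (0, 2, 1, 0)
target: VC(A) = (1, 0, 1, 0)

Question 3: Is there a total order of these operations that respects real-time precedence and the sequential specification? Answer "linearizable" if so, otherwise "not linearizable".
not linearizable

through event 4 a valid linearization exists; event 5 (C responding at time 5) ends that
the sole real-time-consistent order of 2 completed operations fails the FIFO queue replay
including or dropping the 1 pending operation (B) in any combination fails
one such order, A, C (pending dropped), breaks at step 1 where A take() → 72 is illegal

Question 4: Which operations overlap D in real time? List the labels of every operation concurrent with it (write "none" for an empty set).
B, E

concurrent with D ([6,8]): every op whose interval crosses 6..8
A [1,3]: before
B [2,12]: concurrent
C [4,5]: before
E [7,10]: concurrent
F [9,11]: after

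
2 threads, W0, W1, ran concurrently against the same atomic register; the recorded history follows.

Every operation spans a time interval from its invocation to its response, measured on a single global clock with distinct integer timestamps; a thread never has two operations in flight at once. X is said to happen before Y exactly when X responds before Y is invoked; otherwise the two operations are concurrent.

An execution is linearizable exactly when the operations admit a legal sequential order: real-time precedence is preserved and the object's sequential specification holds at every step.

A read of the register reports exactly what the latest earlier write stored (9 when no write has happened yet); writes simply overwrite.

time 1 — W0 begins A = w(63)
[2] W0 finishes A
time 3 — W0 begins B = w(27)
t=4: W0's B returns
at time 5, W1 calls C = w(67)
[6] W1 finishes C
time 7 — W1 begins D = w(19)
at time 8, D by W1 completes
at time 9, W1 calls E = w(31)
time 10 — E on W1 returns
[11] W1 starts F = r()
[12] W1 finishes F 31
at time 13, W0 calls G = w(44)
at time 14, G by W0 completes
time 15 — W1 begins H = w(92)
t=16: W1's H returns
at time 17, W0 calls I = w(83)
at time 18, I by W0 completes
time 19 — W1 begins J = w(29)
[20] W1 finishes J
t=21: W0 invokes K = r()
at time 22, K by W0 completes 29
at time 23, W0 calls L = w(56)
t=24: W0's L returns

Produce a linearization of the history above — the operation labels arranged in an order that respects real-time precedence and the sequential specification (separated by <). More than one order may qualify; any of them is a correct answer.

A < B < C < D < E < F < G < H < I < J < K < L

after step 1 (A w(63)): value 63
after step 2 (B w(27)): value 27
after step 3 (C w(67)): value 67
after step 4 (D w(19)): value 19
after step 5 (E w(31)): value 31
after step 6 (F r() → 31): value 31
after step 7 (G w(44)): value 44
after step 8 (H w(92)): value 92
after step 9 (I w(83)): value 83
after step 10 (J w(29)): value 29
after step 11 (K r() → 29): value 29
after step 12 (L w(56)): value 56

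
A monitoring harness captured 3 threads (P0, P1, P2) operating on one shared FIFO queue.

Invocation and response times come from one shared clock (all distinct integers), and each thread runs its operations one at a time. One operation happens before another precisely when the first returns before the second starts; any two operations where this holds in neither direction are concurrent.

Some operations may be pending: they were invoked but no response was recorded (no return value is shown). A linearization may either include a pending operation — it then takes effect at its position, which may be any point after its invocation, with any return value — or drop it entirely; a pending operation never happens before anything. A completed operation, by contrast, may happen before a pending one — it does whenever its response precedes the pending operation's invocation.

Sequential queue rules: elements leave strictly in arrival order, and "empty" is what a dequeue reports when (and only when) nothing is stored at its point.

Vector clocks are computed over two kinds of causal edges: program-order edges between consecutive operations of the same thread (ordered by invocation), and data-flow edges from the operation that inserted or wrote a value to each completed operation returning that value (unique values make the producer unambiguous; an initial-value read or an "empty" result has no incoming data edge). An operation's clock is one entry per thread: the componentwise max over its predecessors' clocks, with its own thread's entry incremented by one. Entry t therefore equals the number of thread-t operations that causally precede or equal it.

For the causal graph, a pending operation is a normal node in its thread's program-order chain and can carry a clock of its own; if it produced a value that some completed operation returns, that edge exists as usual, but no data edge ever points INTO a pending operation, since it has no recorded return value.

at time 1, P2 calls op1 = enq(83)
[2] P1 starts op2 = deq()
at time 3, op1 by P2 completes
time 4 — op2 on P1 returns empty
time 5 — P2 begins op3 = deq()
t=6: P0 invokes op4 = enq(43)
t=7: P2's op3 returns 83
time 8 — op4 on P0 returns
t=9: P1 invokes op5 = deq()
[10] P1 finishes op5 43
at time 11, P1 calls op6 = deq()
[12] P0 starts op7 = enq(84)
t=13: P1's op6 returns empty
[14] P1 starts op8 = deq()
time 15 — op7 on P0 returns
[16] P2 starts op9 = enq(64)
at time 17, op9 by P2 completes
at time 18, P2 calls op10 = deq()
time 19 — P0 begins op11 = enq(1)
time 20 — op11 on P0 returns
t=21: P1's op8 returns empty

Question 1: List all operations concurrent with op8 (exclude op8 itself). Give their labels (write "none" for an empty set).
Answer: op10, op11, op7, op9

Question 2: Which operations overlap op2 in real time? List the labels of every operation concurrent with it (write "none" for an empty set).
Answer: op1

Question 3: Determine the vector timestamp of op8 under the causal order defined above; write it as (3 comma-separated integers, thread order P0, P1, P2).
Answer: (1, 4, 0)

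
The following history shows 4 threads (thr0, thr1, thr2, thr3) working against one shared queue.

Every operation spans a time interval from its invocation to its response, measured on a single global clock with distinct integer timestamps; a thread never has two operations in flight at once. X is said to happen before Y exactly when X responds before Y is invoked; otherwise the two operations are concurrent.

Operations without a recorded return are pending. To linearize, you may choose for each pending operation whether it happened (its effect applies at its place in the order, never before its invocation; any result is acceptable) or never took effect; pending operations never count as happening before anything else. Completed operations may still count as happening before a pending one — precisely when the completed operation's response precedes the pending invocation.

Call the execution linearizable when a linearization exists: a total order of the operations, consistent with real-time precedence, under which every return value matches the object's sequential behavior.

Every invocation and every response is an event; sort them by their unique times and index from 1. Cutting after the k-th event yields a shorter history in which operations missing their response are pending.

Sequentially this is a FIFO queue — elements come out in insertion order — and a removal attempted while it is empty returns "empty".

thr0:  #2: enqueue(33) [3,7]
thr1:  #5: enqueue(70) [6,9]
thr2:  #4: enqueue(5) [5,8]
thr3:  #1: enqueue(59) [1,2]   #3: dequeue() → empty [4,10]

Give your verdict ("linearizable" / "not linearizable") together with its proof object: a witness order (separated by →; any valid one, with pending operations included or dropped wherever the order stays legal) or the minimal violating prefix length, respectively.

through event 9 a valid linearization exists; event 10 (#3 responding at time 10) ends that
all 24 real-time-respecting orders fail — 5 completed queue operations, no legal replay
one such order, #1, #2, #3, #4, #5, breaks at step 3 where #3 dequeue() → empty is illegal
one such order, #1, #2, #3, #5, #4, breaks at step 3 where #3 dequeue() → empty is illegal

not linearizable — minimal violating prefix: 10 events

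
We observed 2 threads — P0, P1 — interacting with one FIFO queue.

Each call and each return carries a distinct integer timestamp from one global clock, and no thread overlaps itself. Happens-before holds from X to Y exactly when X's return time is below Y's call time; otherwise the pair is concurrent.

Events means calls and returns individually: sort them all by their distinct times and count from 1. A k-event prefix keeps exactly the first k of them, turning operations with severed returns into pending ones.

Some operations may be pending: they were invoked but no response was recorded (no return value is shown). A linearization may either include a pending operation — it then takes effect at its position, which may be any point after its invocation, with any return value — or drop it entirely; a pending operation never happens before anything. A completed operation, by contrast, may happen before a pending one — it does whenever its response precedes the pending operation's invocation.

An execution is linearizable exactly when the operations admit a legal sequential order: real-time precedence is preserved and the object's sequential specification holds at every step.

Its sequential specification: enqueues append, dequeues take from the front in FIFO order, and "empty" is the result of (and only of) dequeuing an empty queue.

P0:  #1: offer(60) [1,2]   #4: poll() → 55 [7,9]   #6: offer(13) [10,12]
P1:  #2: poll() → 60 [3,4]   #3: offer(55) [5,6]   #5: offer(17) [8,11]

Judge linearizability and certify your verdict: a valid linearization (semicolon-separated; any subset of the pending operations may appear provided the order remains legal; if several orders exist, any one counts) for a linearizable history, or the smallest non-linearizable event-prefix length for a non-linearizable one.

after step 1 (#1 offer(60)): queue <60>
after step 2 (#2 poll() → 60): queue <>
after step 3 (#3 offer(55)): queue <55>
after step 4 (#4 poll() → 55): queue <>
after step 5 (#5 offer(17)): queue <17>
after step 6 (#6 offer(13)): queue <17,13>

linearizable — witness: #1; #2; #3; #4; #5; #6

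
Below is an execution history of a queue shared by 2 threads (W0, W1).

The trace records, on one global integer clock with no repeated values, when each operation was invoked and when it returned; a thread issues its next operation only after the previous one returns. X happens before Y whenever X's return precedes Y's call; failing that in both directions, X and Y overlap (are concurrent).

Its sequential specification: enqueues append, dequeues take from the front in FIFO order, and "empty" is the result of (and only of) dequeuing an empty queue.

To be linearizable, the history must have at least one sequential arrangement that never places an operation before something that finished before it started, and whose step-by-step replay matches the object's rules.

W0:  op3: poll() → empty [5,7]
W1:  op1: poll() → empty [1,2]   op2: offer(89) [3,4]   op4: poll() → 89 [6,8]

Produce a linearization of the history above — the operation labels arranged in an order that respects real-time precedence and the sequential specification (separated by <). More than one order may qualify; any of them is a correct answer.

step 1: op1 poll() → empty — queue <>
step 2: op2 offer(89) — queue <89>
step 3: op4 poll() → 89 — queue <>
step 4: op3 poll() → empty — queue <>

op1 < op2 < op4 < op3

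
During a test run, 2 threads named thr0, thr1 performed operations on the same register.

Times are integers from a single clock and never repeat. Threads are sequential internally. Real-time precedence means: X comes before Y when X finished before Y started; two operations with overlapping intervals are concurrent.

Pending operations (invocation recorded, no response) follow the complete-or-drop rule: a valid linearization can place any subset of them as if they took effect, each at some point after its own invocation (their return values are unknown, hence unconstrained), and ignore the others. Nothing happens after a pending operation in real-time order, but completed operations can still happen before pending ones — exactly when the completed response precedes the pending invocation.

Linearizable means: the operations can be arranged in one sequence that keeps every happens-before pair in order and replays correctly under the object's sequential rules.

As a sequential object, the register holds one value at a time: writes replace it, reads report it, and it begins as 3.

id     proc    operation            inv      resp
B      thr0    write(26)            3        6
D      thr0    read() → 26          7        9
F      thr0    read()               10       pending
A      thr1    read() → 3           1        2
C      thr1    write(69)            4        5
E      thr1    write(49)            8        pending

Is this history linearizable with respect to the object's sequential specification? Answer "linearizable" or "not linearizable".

linearizable

witness order: A, C, B, D
step 1: A read() → 3 — value 3
step 2: C write(69) — value 69
step 3: B write(26) — value 26
step 4: D read() → 26 — value 26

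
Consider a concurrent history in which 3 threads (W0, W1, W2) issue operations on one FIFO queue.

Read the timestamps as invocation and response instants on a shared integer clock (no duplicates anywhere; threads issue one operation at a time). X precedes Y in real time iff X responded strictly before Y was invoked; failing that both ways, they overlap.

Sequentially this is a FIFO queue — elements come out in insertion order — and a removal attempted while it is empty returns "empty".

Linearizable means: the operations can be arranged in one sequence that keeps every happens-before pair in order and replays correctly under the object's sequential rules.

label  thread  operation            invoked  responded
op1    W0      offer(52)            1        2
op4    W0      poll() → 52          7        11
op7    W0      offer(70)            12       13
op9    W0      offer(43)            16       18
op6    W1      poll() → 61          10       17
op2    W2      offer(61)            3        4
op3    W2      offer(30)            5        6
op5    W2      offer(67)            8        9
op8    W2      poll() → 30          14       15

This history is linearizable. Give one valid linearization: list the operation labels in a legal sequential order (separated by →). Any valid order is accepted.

op1 → op2 → op3 → op4 → op5 → op6 → op7 → op8 → op9

1. op1 offer(52), leaving queue <52>
2. op2 offer(61), leaving queue <52,61>
3. op3 offer(30), leaving queue <52,61,30>
4. op4 poll() → 52, leaving queue <61,30>
5. op5 offer(67), leaving queue <61,30,67>
6. op6 poll() → 61, leaving queue <30,67>
7. op7 offer(70), leaving queue <30,67,70>
8. op8 poll() → 30, leaving queue <67,70>
9. op9 offer(43), leaving queue <67,70,43>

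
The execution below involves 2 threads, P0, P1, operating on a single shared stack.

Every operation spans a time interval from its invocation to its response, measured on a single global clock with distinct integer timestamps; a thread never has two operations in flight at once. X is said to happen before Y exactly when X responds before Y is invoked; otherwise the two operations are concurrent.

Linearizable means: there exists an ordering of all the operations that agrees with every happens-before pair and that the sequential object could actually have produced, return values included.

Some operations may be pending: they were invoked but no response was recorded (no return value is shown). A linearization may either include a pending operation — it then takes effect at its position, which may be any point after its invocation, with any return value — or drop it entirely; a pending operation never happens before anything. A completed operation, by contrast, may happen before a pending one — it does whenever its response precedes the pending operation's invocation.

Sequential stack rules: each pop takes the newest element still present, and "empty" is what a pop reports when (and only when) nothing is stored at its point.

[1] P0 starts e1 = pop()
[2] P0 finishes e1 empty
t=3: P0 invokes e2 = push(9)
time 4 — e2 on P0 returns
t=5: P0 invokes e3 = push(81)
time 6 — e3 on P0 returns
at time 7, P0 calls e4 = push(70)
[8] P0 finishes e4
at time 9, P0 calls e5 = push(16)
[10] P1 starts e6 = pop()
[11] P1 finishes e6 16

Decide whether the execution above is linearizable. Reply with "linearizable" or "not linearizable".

linearizable

one valid linearization: e1, e2, e3, e4, e5, e6
step 1: e1 pop() → empty — stack <>
step 2: e2 push(9) — stack <9>
step 3: e3 push(81) — stack <9,81>
step 4: e4 push(70) — stack <9,81,70>
step 5: e5 push(16) (pending, included) — stack <9,81,70,16>
step 6: e6 pop() → 16 — stack <9,81,70>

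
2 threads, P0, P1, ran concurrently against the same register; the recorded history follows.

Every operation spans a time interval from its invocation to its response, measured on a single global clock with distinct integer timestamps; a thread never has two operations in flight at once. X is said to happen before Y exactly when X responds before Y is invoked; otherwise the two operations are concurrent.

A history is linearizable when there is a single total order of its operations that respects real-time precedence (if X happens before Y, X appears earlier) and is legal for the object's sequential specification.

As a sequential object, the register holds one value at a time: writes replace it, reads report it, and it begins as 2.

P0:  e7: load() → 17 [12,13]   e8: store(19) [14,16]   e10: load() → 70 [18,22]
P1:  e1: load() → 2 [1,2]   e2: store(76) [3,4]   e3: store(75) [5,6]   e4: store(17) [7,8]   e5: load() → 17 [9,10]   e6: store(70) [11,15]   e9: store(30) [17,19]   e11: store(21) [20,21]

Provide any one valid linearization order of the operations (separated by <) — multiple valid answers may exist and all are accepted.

step 1: e1 load() → 2 — value 2
step 2: e2 store(76) — value 76
step 3: e3 store(75) — value 75
step 4: e4 store(17) — value 17
step 5: e5 load() → 17 — value 17
step 6: e7 load() → 17 — value 17
step 7: e8 store(19) — value 19
step 8: e6 store(70) — value 70
step 9: e10 load() → 70 — value 70
step 10: e9 store(30) — value 30
step 11: e11 store(21) — value 21

e1 < e2 < e3 < e4 < e5 < e7 < e8 < e6 < e10 < e9 < e11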